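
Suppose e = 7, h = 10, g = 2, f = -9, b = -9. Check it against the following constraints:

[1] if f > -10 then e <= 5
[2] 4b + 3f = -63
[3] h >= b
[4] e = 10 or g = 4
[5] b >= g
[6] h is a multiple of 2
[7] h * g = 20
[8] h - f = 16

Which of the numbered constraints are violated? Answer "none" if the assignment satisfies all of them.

Constraints 1, 4, 5, 8 do not hold.

[1] f = -9 > -10, so we need e ≤ 5; but e = 7 > 5  ✘
[2] 4b + 3f = 4(-9) + 3(-9) = -63  ✔
[3] h = 10, b = -9; 10 ≥ -9  ✔
[4] e = 7 ≠ 10 and g = 2 ≠ 4; both disjuncts false  ✘
[5] b = -9, g = 2; -9 < 2 (want ≥)  ✘
[6] 10 / 2 = 5, so 2 divides 10  ✔
[7] h * g = 10 * 2 = 20  ✔
[8] h - f = 10 - (-9) = 19, not 16  ✘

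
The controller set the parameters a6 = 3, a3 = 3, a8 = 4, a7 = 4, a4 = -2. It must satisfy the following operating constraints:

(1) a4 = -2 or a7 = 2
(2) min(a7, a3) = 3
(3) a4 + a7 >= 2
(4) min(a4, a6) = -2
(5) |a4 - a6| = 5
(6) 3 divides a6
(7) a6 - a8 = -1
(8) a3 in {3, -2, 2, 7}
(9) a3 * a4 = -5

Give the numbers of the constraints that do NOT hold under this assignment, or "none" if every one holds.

(1) a4 = -2 = -2 (first disjunct) — satisfied.
(2) min(4, 3) = 3 — satisfied.
(3) a4 + a7 = -2 + 4 = 2; 2 ≥ 2 — satisfied.
(4) min(-2, 3) = -2 — satisfied.
(5) |-2 - 3| = 5 — satisfied.
(6) 3 / 3 = 1, so 3 divides 3 — satisfied.
(7) a6 - a8 = 3 - 4 = -1 — satisfied.
(8) a3 = 3 is in {3, -2, 2, 7} — satisfied.
(9) a3 * a4 = 3 * (-2) = -6, not -5 — violated.

Constraint 9 does not hold.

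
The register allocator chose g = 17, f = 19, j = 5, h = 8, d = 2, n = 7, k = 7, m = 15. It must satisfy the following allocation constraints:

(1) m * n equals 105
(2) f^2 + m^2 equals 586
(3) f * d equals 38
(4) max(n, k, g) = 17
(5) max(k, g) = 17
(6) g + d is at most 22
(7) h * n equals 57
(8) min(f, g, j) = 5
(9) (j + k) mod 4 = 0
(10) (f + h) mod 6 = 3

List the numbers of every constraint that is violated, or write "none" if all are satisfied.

(1) m * n = 15 * 7 = 105 — holds.
(2) f^2 + m^2 = 19^2 + 15^2 = 361 + 225 = 586 — holds.
(3) f * d = 19 * 2 = 38 — holds.
(4) max(7, 7, 17) = 17 — holds.
(5) max(7, 17) = 17 — holds.
(6) g + d = 17 + 2 = 19; 19 ≤ 22 — holds.
(7) h * n = 8 * 7 = 56, not 57 — fails.
(8) min(19, 17, 5) = 5 — holds.
(9) j + k = 12; 12 mod 4 = 0 — holds.
(10) f + h = 27; 27 mod 6 = 3 — holds.

Constraint 7 is violated.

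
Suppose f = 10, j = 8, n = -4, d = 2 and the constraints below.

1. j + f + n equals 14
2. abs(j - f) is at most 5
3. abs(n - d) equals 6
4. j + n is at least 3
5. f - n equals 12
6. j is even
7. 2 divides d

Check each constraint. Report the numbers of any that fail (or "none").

Constraint 5 does not hold.

1. j + f + n = 8 + 10 + (-4) = 14 — holds.
2. abs(8 - 10) = 2; 2 ≤ 5 — holds.
3. abs(-4 - 2) = 6 — holds.
4. j + n = 8 + (-4) = 4; 4 ≥ 3 — holds.
5. f - n = 10 - (-4) = 14, not 12 — fails.
6. j = 8 is even — holds.
7. 2 / 2 = 1, so 2 divides 2 — holds.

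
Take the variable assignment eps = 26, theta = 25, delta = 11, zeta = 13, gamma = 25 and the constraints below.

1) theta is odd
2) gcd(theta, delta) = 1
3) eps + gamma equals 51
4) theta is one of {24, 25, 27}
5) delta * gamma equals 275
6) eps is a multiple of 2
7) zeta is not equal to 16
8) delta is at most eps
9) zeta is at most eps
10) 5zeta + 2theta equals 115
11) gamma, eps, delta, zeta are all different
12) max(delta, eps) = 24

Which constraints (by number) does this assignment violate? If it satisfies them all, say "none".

Violated: 12.

1) theta = 25 is odd  true
2) gcd(25, 11) = 1  true
3) eps + gamma = 26 + 25 = 51  true
4) theta = 25 is in {24, 25, 27}  true
5) delta * gamma = 11 * 25 = 275  true
6) 26 / 2 = 13, so 2 divides 26  true
7) zeta = 13, and 13 ≠ 16  true
8) delta = 11, eps = 26; 11 ≤ 26  true
9) zeta = 13, eps = 26; 13 ≤ 26  true
10) 5zeta + 2theta = 5(13) + 2(25) = 115  true
11) values 25, 26, 11, 13 are pairwise distinct  true
12) max(11, 26) = 26, not 24  false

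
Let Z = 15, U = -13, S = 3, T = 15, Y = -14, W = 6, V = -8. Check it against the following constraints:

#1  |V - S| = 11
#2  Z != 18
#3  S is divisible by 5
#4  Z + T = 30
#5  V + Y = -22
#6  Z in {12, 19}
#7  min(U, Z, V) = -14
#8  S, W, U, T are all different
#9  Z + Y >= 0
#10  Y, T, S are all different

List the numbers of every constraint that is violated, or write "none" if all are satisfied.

Constraints 3, 6, 7 do not hold.

#1 |-8 - 3| = 11 — holds.
#2 Z = 15, and 15 ≠ 18 — holds.
#3 3 = 5*0 + 3, so 5 does not divide 3 — does not hold.
#4 Z + T = 15 + 15 = 30 — holds.
#5 V + Y = -8 + (-14) = -22 — holds.
#6 Z = 15 is not in {12, 19} — does not hold.
#7 min(-13, 15, -8) = -13, not -14 — does not hold.
#8 values 3, 6, -13, 15 are pairwise distinct — holds.
#9 Z + Y = 15 + (-14) = 1; 1 ≥ 0 — holds.
#10 values -14, 15, 3 are pairwise distinct — holds.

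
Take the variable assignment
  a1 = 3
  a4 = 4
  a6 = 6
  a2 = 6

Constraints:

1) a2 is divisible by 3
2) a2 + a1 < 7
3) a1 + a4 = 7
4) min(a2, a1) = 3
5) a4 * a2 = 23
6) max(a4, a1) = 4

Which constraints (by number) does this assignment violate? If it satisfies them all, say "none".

Constraints 2, 5 do not hold.

1) 6 / 3 = 2, so 3 divides 6 — holds.
2) a2 + a1 = 6 + 3 = 9; 9 ≥ 7, bound 7 not met — does not hold.
3) a1 + a4 = 3 + 4 = 7 — holds.
4) min(6, 3) = 3 — holds.
5) a4 * a2 = 4 * 6 = 24, not 23 — does not hold.
6) max(4, 3) = 4 — holds.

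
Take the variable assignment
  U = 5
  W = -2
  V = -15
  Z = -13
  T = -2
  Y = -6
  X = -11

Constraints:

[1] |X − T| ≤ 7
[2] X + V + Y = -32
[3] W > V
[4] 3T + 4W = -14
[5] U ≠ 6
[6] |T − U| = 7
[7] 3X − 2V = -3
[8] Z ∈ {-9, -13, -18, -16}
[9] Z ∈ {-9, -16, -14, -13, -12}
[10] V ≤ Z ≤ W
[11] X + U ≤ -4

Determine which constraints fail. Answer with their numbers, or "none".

The assignment fails constraint 1.

[1] |-11 − (-2)| = 9; 9 > 7, exceeds bound 7 — violated.
[2] X + V + Y = -11 + (-15) + (-6) = -32 — satisfied.
[3] W = -2, V = -15; -2 > -15 — satisfied.
[4] 3T + 4W = 3(-2) + 4(-2) = -14 — satisfied.
[5] U = 5, and 5 ≠ 6 — satisfied.
[6] |-2 − 5| = 7 — satisfied.
[7] 3X − 2V = 3(-11) − 2(-15) = -3 — satisfied.
[8] Z = -13 is in {-9, -13, -18, -16} — satisfied.
[9] Z = -13 is in {-9, -16, -14, -13, -12} — satisfied.
[10] values -15 ≤ -13 ≤ -2 — satisfied.
[11] X + U = -11 + 5 = -6; -6 ≤ -4 — satisfied.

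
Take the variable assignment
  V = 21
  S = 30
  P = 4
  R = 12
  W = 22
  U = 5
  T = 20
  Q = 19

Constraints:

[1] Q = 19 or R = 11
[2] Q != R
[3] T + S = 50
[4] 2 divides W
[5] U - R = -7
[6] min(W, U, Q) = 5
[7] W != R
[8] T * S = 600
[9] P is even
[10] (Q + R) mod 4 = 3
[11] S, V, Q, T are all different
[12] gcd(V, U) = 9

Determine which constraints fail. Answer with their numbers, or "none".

[1] Q = 19 = 19 (first disjunct) — satisfied.
[2] Q = 19, R = 12; distinct — satisfied.
[3] T + S = 20 + 30 = 50 — satisfied.
[4] 22 / 2 = 11, so 2 divides 22 — satisfied.
[5] U - R = 5 - 12 = -7 — satisfied.
[6] min(22, 5, 19) = 5 — satisfied.
[7] W = 22, R = 12; distinct — satisfied.
[8] T * S = 20 * 30 = 600 — satisfied.
[9] P = 4 is even — satisfied.
[10] Q + R = 31; 31 mod 4 = 3 — satisfied.
[11] values 30, 21, 19, 20 are pairwise distinct — satisfied.
[12] gcd(21, 5) = 1, not 9 — violated.

Violated: 12.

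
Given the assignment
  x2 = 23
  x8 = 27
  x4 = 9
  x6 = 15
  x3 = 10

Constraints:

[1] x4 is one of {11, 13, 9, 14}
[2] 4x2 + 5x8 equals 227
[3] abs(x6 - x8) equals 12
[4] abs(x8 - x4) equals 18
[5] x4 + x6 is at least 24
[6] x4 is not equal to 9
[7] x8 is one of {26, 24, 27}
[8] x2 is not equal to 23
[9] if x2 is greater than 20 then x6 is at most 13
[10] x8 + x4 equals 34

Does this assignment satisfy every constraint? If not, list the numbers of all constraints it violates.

[1] x4 = 9 is in {11, 13, 9, 14}  ✓
[2] 4x2 + 5x8 = 4(23) + 5(27) = 227  ✓
[3] abs(15 - 27) = 12  ✓
[4] abs(27 - 9) = 18  ✓
[5] x4 + x6 = 9 + 15 = 24; 24 ≥ 24  ✓
[6] x4 = 9, but 9 is required to differ  ✗
[7] x8 = 27 is in {26, 24, 27}  ✓
[8] x2 = 23, but 23 is required to differ  ✗
[9] x2 = 23 > 20, so we need x6 ≤ 13; but x6 = 15 > 13  ✗
[10] x8 + x4 = 27 + 9 = 36, not 34  ✗

Constraints 6, 8, 9, 10 are violated.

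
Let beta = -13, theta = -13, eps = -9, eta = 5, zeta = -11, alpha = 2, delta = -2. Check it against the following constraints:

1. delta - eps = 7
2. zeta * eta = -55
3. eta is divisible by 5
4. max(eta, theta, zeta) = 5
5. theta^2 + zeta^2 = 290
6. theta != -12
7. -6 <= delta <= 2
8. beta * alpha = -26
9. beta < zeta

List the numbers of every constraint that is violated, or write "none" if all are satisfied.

None — every constraint holds.

1. delta - eps = -2 - (-9) = 7 — satisfied.
2. zeta * eta = -11 * 5 = -55 — satisfied.
3. 5 / 5 = 1, so 5 divides 5 — satisfied.
4. max(5, -13, -11) = 5 — satisfied.
5. theta^2 + zeta^2 = (-13)^2 + (-11)^2 = 169 + 121 = 290 — satisfied.
6. theta = -13, and -13 ≠ -12 — satisfied.
7. delta = -2 lies in [-6, 2] — satisfied.
8. beta * alpha = -13 * 2 = -26 — satisfied.
9. beta = -13, zeta = -11; -13 < -11 — satisfied.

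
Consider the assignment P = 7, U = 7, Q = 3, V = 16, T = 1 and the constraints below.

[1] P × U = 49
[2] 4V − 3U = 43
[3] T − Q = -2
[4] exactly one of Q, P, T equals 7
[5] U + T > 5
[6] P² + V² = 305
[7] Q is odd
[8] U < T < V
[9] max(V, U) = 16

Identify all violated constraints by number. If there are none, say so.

[1] P × U = 7 × 7 = 49 — holds.
[2] 4V − 3U = 4(16) − 3(7) = 43 — holds.
[3] T − Q = 1 − 3 = -2 — holds.
[4] Q=3, P=7, T=1; 1 of them equals 7 — holds.
[5] U + T = 7 + 1 = 8; 8 > 5 — holds.
[6] P² + V² = 7² + 16² = 49 + 256 = 305 — holds.
[7] Q = 3 is odd — holds.
[8] values 7, 1, 16; U = 7 is not < T = 1 — fails.
[9] max(16, 7) = 16 — holds.

Violated: 8.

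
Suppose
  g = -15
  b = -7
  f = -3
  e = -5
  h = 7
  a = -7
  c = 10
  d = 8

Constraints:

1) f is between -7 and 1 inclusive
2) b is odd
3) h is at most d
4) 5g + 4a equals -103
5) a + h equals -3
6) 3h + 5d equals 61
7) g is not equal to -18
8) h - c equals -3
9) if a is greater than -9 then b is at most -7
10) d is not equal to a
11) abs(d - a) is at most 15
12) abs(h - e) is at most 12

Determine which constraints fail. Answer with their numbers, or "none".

Violated: 5.

1) f = -3 lies in [-7, 1] — satisfied.
2) b = -7 is odd — satisfied.
3) h = 7, d = 8; 7 ≤ 8 — satisfied.
4) 5g + 4a = 5(-15) + 4(-7) = -103 — satisfied.
5) a + h = -7 + 7 = 0, not -3 — violated.
6) 3h + 5d = 3(7) + 5(8) = 61 — satisfied.
7) g = -15, and -15 ≠ -18 — satisfied.
8) h - c = 7 - 10 = -3 — satisfied.
9) a = -7 > -9, so we need b ≤ -7; b = -7 ≤ -7 — satisfied.
10) d = 8, a = -7; distinct — satisfied.
11) abs(8 - (-7)) = 15; 15 ≤ 15 — satisfied.
12) abs(7 - (-5)) = 12; 12 ≤ 12 — satisfied.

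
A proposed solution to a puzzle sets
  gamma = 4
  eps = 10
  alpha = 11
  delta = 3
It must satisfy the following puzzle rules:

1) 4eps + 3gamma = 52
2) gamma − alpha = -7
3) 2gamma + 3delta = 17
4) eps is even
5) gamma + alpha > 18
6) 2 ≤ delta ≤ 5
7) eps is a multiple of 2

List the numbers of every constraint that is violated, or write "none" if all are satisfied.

The assignment fails constraint 5.

1) 4eps + 3gamma = 4(10) + 3(4) = 52 — satisfied.
2) gamma − alpha = 4 − 11 = -7 — satisfied.
3) 2gamma + 3delta = 2(4) + 3(3) = 17 — satisfied.
4) eps = 10 is even — satisfied.
5) gamma + alpha = 4 + 11 = 15; 15 ≤ 18, bound 18 not met — violated.
6) delta = 3 lies in [2, 5] — satisfied.
7) 10 / 2 = 5, so 2 divides 10 — satisfied.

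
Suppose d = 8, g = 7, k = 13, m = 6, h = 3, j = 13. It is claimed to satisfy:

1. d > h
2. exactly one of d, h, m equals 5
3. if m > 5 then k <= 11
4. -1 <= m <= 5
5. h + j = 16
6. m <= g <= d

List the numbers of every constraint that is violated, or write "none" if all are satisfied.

The assignment fails constraints 2, 3, and 4.

1. d = 8, h = 3; 8 > 3 — holds.
2. d=8, h=3, m=6; 0 of them equal 5, not exactly one — fails.
3. m = 6 > 5, so we need k ≤ 11; but k = 13 > 11 — fails.
4. m = 6 is outside [-1, 5] — fails.
5. h + j = 3 + 13 = 16 — holds.
6. values 6 <= 7 <= 8 — holds.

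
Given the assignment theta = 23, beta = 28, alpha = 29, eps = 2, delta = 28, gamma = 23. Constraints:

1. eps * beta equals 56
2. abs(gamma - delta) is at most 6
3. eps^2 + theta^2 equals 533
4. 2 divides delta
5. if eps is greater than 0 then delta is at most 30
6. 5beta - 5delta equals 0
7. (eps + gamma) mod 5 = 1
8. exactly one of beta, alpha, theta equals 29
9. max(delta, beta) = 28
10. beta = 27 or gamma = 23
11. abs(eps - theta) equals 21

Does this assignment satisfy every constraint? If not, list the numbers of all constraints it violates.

1. eps * beta = 2 * 28 = 56  true
2. abs(23 - 28) = 5; 5 ≤ 6  true
3. eps^2 + theta^2 = 2^2 + 23^2 = 4 + 529 = 533  true
4. 28 / 2 = 14, so 2 divides 28  true
5. eps = 2 > 0, so we need delta ≤ 30; delta = 28 ≤ 30  true
6. 5beta - 5delta = 5(28) - 5(28) = 0  true
7. eps + gamma = 25; 25 mod 5 = 0, not 1  false
8. beta=28, alpha=29, theta=23; 1 of them equals 29  true
9. max(28, 28) = 28  true
10. beta = 28 ≠ 27, but gamma = 23 = 23 (second disjunct)  true
11. abs(2 - 23) = 21  true

Constraint 7 is violated.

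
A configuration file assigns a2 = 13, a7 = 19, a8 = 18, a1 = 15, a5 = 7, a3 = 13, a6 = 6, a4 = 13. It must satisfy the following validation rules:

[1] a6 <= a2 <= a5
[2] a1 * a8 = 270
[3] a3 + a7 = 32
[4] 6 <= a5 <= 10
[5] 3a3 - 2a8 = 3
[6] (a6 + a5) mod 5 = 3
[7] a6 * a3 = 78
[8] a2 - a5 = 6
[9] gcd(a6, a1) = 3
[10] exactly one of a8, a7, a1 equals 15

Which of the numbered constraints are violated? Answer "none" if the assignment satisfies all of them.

The assignment fails constraint 1.

[1] values 6, 13, 7; a2 = 13 is not <= a5 = 7  no
[2] a1 * a8 = 15 * 18 = 270  yes
[3] a3 + a7 = 13 + 19 = 32  yes
[4] a5 = 7 lies in [6, 10]  yes
[5] 3a3 - 2a8 = 3(13) - 2(18) = 3  yes
[6] a6 + a5 = 13; 13 mod 5 = 3  yes
[7] a6 * a3 = 6 * 13 = 78  yes
[8] a2 - a5 = 13 - 7 = 6  yes
[9] gcd(6, 15) = 3  yes
[10] a8=18, a7=19, a1=15; 1 of them equals 15  yes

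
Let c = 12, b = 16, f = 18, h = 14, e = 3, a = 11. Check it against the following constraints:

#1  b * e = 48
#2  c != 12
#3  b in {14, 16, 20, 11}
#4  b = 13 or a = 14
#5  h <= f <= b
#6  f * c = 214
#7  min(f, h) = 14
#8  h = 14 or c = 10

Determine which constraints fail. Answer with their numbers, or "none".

#1 b * e = 16 * 3 = 48 — satisfied.
#2 c = 12, but 12 is required to differ — violated.
#3 b = 16 is in {14, 16, 20, 11} — satisfied.
#4 b = 16 ≠ 13 and a = 11 ≠ 14; both disjuncts false — violated.
#5 values 14, 18, 16; f = 18 is not <= b = 16 — violated.
#6 f * c = 18 * 12 = 216, not 214 — violated.
#7 min(18, 14) = 14 — satisfied.
#8 h = 14 = 14 (first disjunct) — satisfied.

Constraints 2, 4, 5, 6 are violated.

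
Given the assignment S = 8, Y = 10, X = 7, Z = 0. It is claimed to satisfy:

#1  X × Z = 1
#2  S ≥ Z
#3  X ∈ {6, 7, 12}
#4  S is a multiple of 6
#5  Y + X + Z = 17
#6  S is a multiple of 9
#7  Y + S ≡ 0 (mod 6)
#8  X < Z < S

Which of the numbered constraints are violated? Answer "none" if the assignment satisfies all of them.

#1 X × Z = 7 × 0 = 0, not 1 — does not hold.
#2 S = 8, Z = 0; 8 ≥ 0 — holds.
#3 X = 7 is in {6, 7, 12} — holds.
#4 8 = 6×1 + 2, so 6 does not divide 8 — does not hold.
#5 Y + X + Z = 10 + 7 + 0 = 17 — holds.
#6 8 = 9×0 + 8, so 9 does not divide 8 — does not hold.
#7 Y + S = 18; 18 mod 6 = 0 — holds.
#8 values 7, 0, 8; X = 7 is not < Z = 0 — does not hold.

Violated: 1, 4, 6, 8.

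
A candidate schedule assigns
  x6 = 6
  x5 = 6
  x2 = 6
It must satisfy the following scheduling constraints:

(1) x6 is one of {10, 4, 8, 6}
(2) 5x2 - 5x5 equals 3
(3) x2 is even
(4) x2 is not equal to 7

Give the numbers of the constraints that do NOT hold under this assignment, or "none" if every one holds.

Constraint 2 does not hold.

(1) x6 = 6 is in {10, 4, 8, 6} — OK.
(2) 5x2 - 5x5 = 5(6) - 5(6) = 0, not 3 — violated.
(3) x2 = 6 is even — OK.
(4) x2 = 6, and 6 ≠ 7 — OK.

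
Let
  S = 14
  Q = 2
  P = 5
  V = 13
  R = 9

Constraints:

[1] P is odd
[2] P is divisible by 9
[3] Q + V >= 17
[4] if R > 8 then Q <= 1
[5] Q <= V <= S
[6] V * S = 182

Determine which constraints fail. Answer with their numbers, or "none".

Constraints 2, 3, 4 do not hold.

[1] P = 5 is odd — holds.
[2] 5 = 9*0 + 5, so 9 does not divide 5 — does not hold.
[3] Q + V = 2 + 13 = 15; 15 < 17, bound 17 not met — does not hold.
[4] R = 9 > 8, so we need Q ≤ 1; but Q = 2 > 1 — does not hold.
[5] values 2 <= 13 <= 14 — holds.
[6] V * S = 13 * 14 = 182 — holds.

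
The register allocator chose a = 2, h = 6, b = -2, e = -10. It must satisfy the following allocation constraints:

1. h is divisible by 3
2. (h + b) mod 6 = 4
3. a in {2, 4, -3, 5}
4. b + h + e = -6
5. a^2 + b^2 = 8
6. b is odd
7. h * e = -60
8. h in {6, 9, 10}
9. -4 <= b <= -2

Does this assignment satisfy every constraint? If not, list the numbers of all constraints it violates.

Constraint 6 is violated.

1. 6 / 3 = 2, so 3 divides 6 — holds.
2. h + b = 4; 4 mod 6 = 4 — holds.
3. a = 2 is in {2, 4, -3, 5} — holds.
4. b + h + e = -2 + 6 + (-10) = -6 — holds.
5. a^2 + b^2 = 2^2 + (-2)^2 = 4 + 4 = 8 — holds.
6. b = -2 is even — does not hold.
7. h * e = 6 * (-10) = -60 — holds.
8. h = 6 is in {6, 9, 10} — holds.
9. b = -2 lies in [-4, -2] — holds.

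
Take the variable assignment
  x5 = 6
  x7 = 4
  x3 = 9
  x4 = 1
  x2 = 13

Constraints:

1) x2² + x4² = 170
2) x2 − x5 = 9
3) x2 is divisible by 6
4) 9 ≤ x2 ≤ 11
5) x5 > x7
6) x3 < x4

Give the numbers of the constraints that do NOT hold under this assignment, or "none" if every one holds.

1) x2² + x4² = 13² + 1² = 169 + 1 = 170  ✔
2) x2 − x5 = 13 − 6 = 7, not 9  ✘
3) 13 = 6×2 + 1, so 6 does not divide 13  ✘
4) x2 = 13 is outside [9, 11]  ✘
5) x5 = 6, x7 = 4; 6 > 4  ✔
6) x3 = 9, x4 = 1; 9 ≥ 1 (want <)  ✘

The assignment fails constraints 2, 3, 4, 6.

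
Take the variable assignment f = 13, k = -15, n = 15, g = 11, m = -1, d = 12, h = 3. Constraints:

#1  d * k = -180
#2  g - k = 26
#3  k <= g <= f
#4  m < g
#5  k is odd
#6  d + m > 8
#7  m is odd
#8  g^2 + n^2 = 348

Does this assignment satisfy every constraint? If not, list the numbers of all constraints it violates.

#1 d * k = 12 * (-15) = -180 — holds.
#2 g - k = 11 - (-15) = 26 — holds.
#3 values -15 <= 11 <= 13 — holds.
#4 m = -1, g = 11; -1 < 11 — holds.
#5 k = -15 is odd — holds.
#6 d + m = 12 + (-1) = 11; 11 > 8 — holds.
#7 m = -1 is odd — holds.
#8 g^2 + n^2 = 11^2 + 15^2 = 121 + 225 = 346, not 348 — fails.

Constraint 8 is violated.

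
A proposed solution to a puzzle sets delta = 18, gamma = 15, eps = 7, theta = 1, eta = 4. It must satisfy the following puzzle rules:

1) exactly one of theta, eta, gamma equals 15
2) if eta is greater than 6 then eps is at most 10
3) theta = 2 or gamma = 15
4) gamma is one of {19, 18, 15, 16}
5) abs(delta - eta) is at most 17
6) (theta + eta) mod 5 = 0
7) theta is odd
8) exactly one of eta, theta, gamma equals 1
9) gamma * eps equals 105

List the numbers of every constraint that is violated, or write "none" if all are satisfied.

1) theta=1, eta=4, gamma=15; 1 of them equals 15 — satisfied.
2) eta = 4, not > 6; antecedent false, conditional vacuously true — satisfied.
3) theta = 1 ≠ 2, but gamma = 15 = 15 (second disjunct) — satisfied.
4) gamma = 15 is in {19, 18, 15, 16} — satisfied.
5) abs(18 - 4) = 14; 14 ≤ 17 — satisfied.
6) theta + eta = 5; 5 mod 5 = 0 — satisfied.
7) theta = 1 is odd — satisfied.
8) eta=4, theta=1, gamma=15; 1 of them equals 1 — satisfied.
9) gamma * eps = 15 * 7 = 105 — satisfied.

All constraints are satisfied.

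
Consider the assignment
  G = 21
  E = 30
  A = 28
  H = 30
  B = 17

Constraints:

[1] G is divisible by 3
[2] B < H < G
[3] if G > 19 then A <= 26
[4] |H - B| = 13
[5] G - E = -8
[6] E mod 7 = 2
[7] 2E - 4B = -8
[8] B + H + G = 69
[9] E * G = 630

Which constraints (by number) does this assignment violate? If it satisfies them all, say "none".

[1] 21 / 3 = 7, so 3 divides 21 — holds.
[2] values 17, 30, 21; H = 30 is not < G = 21 — does not hold.
[3] G = 21 > 19, so we need A ≤ 26; but A = 28 > 26 — does not hold.
[4] |30 - 17| = 13 — holds.
[5] G - E = 21 - 30 = -9, not -8 — does not hold.
[6] 30 mod 7 = 2 — holds.
[7] 2E - 4B = 2(30) - 4(17) = -8 — holds.
[8] B + H + G = 17 + 30 + 21 = 68, not 69 — does not hold.
[9] E * G = 30 * 21 = 630 — holds.

No — constraints 2, 3, 5, and 8 are not satisfied.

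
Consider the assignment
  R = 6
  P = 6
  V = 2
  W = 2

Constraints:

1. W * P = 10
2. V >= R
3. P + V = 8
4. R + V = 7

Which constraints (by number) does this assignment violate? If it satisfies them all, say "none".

Constraints 1, 2, 4 are violated.

1. W * P = 2 * 6 = 12, not 10 — does not hold.
2. V = 2, R = 6; 2 < 6 (want ≥) — does not hold.
3. P + V = 6 + 2 = 8 — holds.
4. R + V = 6 + 2 = 8, not 7 — does not hold.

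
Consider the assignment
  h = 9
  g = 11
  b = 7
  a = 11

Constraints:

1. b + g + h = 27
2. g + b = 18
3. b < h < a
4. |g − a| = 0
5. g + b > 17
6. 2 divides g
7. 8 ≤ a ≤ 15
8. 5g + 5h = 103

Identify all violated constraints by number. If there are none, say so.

Violated: 6, 8.

1. b + g + h = 7 + 11 + 9 = 27 — satisfied.
2. g + b = 11 + 7 = 18 — satisfied.
3. values 7 < 9 < 11 — satisfied.
4. |11 − 11| = 0 — satisfied.
5. g + b = 11 + 7 = 18; 18 > 17 — satisfied.
6. 11 = 2×5 + 1, so 2 does not divide 11 — violated.
7. a = 11 lies in [8, 15] — satisfied.
8. 5g + 5h = 5(11) + 5(9) = 100, not 103 — violated.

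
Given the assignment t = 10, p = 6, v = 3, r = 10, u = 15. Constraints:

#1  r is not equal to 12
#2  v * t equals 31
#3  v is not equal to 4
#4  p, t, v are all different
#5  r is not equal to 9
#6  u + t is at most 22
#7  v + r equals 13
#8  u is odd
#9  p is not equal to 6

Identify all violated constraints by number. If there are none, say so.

#1 r = 10, and 10 ≠ 12  yes
#2 v * t = 3 * 10 = 30, not 31  no
#3 v = 3, and 3 ≠ 4  yes
#4 values 6, 10, 3 are pairwise distinct  yes
#5 r = 10, and 10 ≠ 9  yes
#6 u + t = 15 + 10 = 25; 25 > 22, bound 22 not met  no
#7 v + r = 3 + 10 = 13  yes
#8 u = 15 is odd  yes
#9 p = 6, but 6 is required to differ  no

Violated: 2, 6, 9.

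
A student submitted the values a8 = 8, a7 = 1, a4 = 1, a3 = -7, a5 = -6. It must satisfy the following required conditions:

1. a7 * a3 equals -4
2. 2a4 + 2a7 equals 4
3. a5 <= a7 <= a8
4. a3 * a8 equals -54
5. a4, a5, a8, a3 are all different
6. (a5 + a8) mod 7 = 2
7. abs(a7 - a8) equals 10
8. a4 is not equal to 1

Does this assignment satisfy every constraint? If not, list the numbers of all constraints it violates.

Constraints 1, 4, 7, and 8 are violated.

1. a7 * a3 = 1 * (-7) = -7, not -4  no
2. 2a4 + 2a7 = 2(1) + 2(1) = 4  yes
3. values -6 <= 1 <= 8  yes
4. a3 * a8 = -7 * 8 = -56, not -54  no
5. values 1, -6, 8, -7 are pairwise distinct  yes
6. a5 + a8 = 2; 2 mod 7 = 2  yes
7. abs(1 - 8) = 7, not 10  no
8. a4 = 1, but 1 is required to differ  no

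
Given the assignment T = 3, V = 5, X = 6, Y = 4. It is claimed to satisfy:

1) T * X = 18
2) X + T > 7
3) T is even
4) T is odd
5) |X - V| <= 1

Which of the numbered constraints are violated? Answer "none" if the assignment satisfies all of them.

1) T * X = 3 * 6 = 18  ✔
2) X + T = 6 + 3 = 9; 9 > 7  ✔
3) T = 3 is odd  ✘
4) T = 3 is odd  ✔
5) |6 - 5| = 1; 1 ≤ 1  ✔

Constraint 3 is violated.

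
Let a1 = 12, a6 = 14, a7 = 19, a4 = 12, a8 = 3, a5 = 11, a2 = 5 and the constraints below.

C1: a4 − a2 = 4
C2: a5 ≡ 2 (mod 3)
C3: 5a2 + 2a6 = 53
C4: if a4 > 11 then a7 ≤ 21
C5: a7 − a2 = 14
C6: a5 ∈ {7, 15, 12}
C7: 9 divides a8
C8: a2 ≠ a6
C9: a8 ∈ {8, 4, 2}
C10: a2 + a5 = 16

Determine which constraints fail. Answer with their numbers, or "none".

C1: a4 − a2 = 12 − 5 = 7, not 4 — does not hold.
C2: 11 mod 3 = 2 — holds.
C3: 5a2 + 2a6 = 5(5) + 2(14) = 53 — holds.
C4: a4 = 12 > 11, so we need a7 ≤ 21; a7 = 19 ≤ 21 — holds.
C5: a7 − a2 = 19 − 5 = 14 — holds.
C6: a5 = 11 is not in {7, 15, 12} — does not hold.
C7: 3 = 9×0 + 3, so 9 does not divide 3 — does not hold.
C8: a2 = 5, a6 = 14; distinct — holds.
C9: a8 = 3 is not in {8, 4, 2} — does not hold.
C10: a2 + a5 = 5 + 11 = 16 — holds.

No — constraints 1, 6, 7, and 9 are not satisfied.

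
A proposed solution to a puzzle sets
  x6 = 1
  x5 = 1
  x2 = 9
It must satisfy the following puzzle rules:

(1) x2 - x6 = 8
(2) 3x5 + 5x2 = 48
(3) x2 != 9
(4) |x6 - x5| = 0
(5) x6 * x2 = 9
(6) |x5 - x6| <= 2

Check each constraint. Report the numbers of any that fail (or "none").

(1) x2 - x6 = 9 - 1 = 8  OK
(2) 3x5 + 5x2 = 3(1) + 5(9) = 48  OK
(3) x2 = 9, but 9 is required to differ  FAIL
(4) |1 - 1| = 0  OK
(5) x6 * x2 = 1 * 9 = 9  OK
(6) |1 - 1| = 0; 0 ≤ 2  OK

Constraint 3 does not hold.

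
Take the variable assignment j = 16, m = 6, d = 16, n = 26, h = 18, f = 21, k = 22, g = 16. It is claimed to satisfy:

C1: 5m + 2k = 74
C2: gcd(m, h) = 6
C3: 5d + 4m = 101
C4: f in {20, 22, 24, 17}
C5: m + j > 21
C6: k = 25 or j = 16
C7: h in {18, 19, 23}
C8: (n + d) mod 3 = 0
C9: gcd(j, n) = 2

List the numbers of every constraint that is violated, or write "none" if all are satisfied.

No — constraints 3, 4 are not satisfied.

C1: 5m + 2k = 5(6) + 2(22) = 74 — holds.
C2: gcd(6, 18) = 6 — holds.
C3: 5d + 4m = 5(16) + 4(6) = 104, not 101 — fails.
C4: f = 21 is not in {20, 22, 24, 17} — fails.
C5: m + j = 6 + 16 = 22; 22 > 21 — holds.
C6: k = 22 ≠ 25, but j = 16 = 16 (second disjunct) — holds.
C7: h = 18 is in {18, 19, 23} — holds.
C8: n + d = 42; 42 mod 3 = 0 — holds.
C9: gcd(16, 26) = 2 — holds.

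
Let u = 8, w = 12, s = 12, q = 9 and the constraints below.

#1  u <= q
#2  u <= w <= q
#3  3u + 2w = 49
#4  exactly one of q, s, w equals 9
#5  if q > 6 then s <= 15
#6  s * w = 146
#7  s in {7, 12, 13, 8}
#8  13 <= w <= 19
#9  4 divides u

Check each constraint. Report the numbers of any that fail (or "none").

Violated: 2, 3, 6, and 8.

#1 u = 8, q = 9; 8 ≤ 9 — satisfied.
#2 values 8, 12, 9; w = 12 is not <= q = 9 — violated.
#3 3u + 2w = 3(8) + 2(12) = 48, not 49 — violated.
#4 q=9, s=12, w=12; 1 of them equals 9 — satisfied.
#5 q = 9 > 6, so we need s ≤ 15; s = 12 ≤ 15 — satisfied.
#6 s * w = 12 * 12 = 144, not 146 — violated.
#7 s = 12 is in {7, 12, 13, 8} — satisfied.
#8 w = 12 is outside [13, 19] — violated.
#9 8 / 4 = 2, so 4 divides 8 — satisfied.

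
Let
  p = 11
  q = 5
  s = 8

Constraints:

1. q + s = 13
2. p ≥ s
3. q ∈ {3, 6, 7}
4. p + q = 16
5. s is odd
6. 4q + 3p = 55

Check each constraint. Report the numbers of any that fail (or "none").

1. q + s = 5 + 8 = 13 — holds.
2. p = 11, s = 8; 11 ≥ 8 — holds.
3. q = 5 is not in {3, 6, 7} — fails.
4. p + q = 11 + 5 = 16 — holds.
5. s = 8 is even — fails.
6. 4q + 3p = 4(5) + 3(11) = 53, not 55 — fails.

Constraints 3, 5, and 6 do not hold.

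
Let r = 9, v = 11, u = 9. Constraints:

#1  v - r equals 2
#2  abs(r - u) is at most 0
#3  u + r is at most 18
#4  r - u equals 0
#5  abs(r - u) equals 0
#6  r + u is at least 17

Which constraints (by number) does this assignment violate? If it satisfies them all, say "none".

The assignment satisfies every constraint.

#1 v - r = 11 - 9 = 2  OK
#2 abs(9 - 9) = 0; 0 ≤ 0  OK
#3 u + r = 9 + 9 = 18; 18 ≤ 18  OK
#4 r - u = 9 - 9 = 0  OK
#5 abs(9 - 9) = 0  OK
#6 r + u = 9 + 9 = 18; 18 ≥ 17  OK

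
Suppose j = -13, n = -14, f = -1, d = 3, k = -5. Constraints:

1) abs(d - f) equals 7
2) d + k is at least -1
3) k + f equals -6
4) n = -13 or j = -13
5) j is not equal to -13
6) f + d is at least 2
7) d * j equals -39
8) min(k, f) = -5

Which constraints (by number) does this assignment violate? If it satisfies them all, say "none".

1) abs(3 - (-1)) = 4, not 7  ✗
2) d + k = 3 + (-5) = -2; -2 < -1, bound -1 not met  ✗
3) k + f = -5 + (-1) = -6  ✓
4) n = -14 ≠ -13, but j = -13 = -13 (second disjunct)  ✓
5) j = -13, but -13 is required to differ  ✗
6) f + d = -1 + 3 = 2; 2 ≥ 2  ✓
7) d * j = 3 * (-13) = -39  ✓
8) min(-5, -1) = -5  ✓

Constraints 1, 2, 5 are violated.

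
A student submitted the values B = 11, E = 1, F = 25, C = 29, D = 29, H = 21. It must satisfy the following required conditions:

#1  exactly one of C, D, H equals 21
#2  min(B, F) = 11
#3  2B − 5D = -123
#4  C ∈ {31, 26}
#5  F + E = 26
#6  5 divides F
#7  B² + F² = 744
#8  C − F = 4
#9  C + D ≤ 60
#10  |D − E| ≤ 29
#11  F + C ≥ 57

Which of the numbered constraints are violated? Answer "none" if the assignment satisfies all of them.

#1 C=29, D=29, H=21; 1 of them equals 21  holds
#2 min(11, 25) = 11  holds
#3 2B − 5D = 2(11) − 5(29) = -123  holds
#4 C = 29 is not in {31, 26}  fails
#5 F + E = 25 + 1 = 26  holds
#6 25 / 5 = 5, so 5 divides 25  holds
#7 B² + F² = 11² + 25² = 121 + 625 = 746, not 744  fails
#8 C − F = 29 − 25 = 4  holds
#9 C + D = 29 + 29 = 58; 58 ≤ 60  holds
#10 |29 − 1| = 28; 28 ≤ 29  holds
#11 F + C = 25 + 29 = 54; 54 < 57, bound 57 not met  fails

No — constraints 4, 7, 11 are not satisfied.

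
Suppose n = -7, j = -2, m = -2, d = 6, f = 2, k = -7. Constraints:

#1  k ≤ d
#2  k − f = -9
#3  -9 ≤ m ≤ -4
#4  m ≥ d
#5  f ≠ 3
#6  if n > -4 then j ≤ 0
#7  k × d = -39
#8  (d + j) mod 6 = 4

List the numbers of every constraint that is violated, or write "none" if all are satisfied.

#1 k = -7, d = 6; -7 ≤ 6  OK
#2 k − f = -7 − 2 = -9  OK
#3 m = -2 is outside [-9, -4]  FAIL
#4 m = -2, d = 6; -2 < 6 (want ≥)  FAIL
#5 f = 2, and 2 ≠ 3  OK
#6 n = -7, not > -4; antecedent false, conditional vacuously true  OK
#7 k × d = -7 × 6 = -42, not -39  FAIL
#8 d + j = 4; 4 mod 6 = 4  OK

The assignment fails constraints 3, 4, and 7.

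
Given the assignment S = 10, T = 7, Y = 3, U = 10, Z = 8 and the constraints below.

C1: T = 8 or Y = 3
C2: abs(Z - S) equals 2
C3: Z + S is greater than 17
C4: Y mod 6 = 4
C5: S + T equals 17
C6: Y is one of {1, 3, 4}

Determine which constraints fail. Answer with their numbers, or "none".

C1: T = 7 ≠ 8, but Y = 3 = 3 (second disjunct)  yes
C2: abs(8 - 10) = 2  yes
C3: Z + S = 8 + 10 = 18; 18 > 17  yes
C4: 3 mod 6 = 3, not 4  no
C5: S + T = 10 + 7 = 17  yes
C6: Y = 3 is in {1, 3, 4}  yes

No — constraint 4 is not satisfied.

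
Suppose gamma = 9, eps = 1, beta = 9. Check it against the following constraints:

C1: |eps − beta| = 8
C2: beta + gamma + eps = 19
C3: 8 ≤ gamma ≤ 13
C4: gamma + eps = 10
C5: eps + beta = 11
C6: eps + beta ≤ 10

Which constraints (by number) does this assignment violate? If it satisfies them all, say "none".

The assignment fails constraint 5.

C1: |1 − 9| = 8  ✓
C2: beta + gamma + eps = 9 + 9 + 1 = 19  ✓
C3: gamma = 9 lies in [8, 13]  ✓
C4: gamma + eps = 9 + 1 = 10  ✓
C5: eps + beta = 1 + 9 = 10, not 11  ✗
C6: eps + beta = 1 + 9 = 10; 10 ≤ 10  ✓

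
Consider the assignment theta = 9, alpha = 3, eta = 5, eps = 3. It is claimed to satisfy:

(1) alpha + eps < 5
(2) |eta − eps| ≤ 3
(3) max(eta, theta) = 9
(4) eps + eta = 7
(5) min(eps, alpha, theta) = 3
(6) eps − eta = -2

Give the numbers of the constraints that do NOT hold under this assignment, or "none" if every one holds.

(1) alpha + eps = 3 + 3 = 6; 6 ≥ 5, bound 5 not met — violated.
(2) |5 − 3| = 2; 2 ≤ 3 — OK.
(3) max(5, 9) = 9 — OK.
(4) eps + eta = 3 + 5 = 8, not 7 — violated.
(5) min(3, 3, 9) = 3 — OK.
(6) eps − eta = 3 − 5 = -2 — OK.

Violated: 1 and 4.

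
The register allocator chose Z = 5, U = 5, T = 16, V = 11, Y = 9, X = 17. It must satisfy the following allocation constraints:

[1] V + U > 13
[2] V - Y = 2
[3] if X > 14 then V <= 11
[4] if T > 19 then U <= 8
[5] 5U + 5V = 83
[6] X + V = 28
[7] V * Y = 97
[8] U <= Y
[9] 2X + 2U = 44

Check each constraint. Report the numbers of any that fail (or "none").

Constraints 5 and 7 are violated.

[1] V + U = 11 + 5 = 16; 16 > 13  OK
[2] V - Y = 11 - 9 = 2  OK
[3] X = 17 > 14, so we need V ≤ 11; V = 11 ≤ 11  OK
[4] T = 16, not > 19; antecedent false, conditional vacuously true  OK
[5] 5U + 5V = 5(5) + 5(11) = 80, not 83  FAIL
[6] X + V = 17 + 11 = 28  OK
[7] V * Y = 11 * 9 = 99, not 97  FAIL
[8] U = 5, Y = 9; 5 ≤ 9  OK
[9] 2X + 2U = 2(17) + 2(5) = 44  OK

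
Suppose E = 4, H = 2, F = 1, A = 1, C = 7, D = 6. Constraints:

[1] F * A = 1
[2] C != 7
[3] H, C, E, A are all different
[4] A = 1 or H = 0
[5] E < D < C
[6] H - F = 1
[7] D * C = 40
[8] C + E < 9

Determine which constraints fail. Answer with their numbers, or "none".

[1] F * A = 1 * 1 = 1  OK
[2] C = 7, but 7 is required to differ  FAIL
[3] values 2, 7, 4, 1 are pairwise distinct  OK
[4] A = 1 = 1 (first disjunct)  OK
[5] values 4 < 6 < 7  OK
[6] H - F = 2 - 1 = 1  OK
[7] D * C = 6 * 7 = 42, not 40  FAIL
[8] C + E = 7 + 4 = 11; 11 ≥ 9, bound 9 not met  FAIL

The assignment fails constraints 2, 7, and 8.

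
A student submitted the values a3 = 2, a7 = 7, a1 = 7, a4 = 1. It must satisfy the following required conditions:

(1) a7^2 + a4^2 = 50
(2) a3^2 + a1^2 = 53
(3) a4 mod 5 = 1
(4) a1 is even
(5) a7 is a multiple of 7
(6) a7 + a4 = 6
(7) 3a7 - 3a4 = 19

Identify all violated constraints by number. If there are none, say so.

(1) a7^2 + a4^2 = 7^2 + 1^2 = 49 + 1 = 50 — holds.
(2) a3^2 + a1^2 = 2^2 + 7^2 = 4 + 49 = 53 — holds.
(3) 1 mod 5 = 1 — holds.
(4) a1 = 7 is odd — fails.
(5) 7 / 7 = 1, so 7 divides 7 — holds.
(6) a7 + a4 = 7 + 1 = 8, not 6 — fails.
(7) 3a7 - 3a4 = 3(7) - 3(1) = 18, not 19 — fails.

Constraints 4, 6, 7 do not hold.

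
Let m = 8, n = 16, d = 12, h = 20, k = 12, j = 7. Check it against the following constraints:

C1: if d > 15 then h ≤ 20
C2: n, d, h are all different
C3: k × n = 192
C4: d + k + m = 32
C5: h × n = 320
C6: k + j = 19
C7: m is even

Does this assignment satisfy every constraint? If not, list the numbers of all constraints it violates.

C1: d = 12, not > 15; antecedent false, conditional vacuously true  OK
C2: values 16, 12, 20 are pairwise distinct  OK
C3: k × n = 12 × 16 = 192  OK
C4: d + k + m = 12 + 12 + 8 = 32  OK
C5: h × n = 20 × 16 = 320  OK
C6: k + j = 12 + 7 = 19  OK
C7: m = 8 is even  OK

None — every constraint holds.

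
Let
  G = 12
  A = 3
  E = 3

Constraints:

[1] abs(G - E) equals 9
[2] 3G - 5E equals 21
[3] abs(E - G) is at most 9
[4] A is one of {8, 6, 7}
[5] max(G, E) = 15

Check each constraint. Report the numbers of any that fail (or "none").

[1] abs(12 - 3) = 9  OK
[2] 3G - 5E = 3(12) - 5(3) = 21  OK
[3] abs(3 - 12) = 9; 9 ≤ 9  OK
[4] A = 3 is not in {8, 6, 7}  FAIL
[5] max(12, 3) = 12, not 15  FAIL

Constraints 4, 5 are violated.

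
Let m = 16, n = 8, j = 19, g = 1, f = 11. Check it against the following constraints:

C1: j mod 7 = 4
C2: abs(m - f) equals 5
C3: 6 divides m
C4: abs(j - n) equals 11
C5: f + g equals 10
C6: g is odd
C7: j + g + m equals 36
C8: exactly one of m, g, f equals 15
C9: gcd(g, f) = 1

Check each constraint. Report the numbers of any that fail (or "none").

The assignment fails constraints 1, 3, 5, and 8.

C1: 19 mod 7 = 5, not 4 — does not hold.
C2: abs(16 - 11) = 5 — holds.
C3: 16 = 6*2 + 4, so 6 does not divide 16 — does not hold.
C4: abs(19 - 8) = 11 — holds.
C5: f + g = 11 + 1 = 12, not 10 — does not hold.
C6: g = 1 is odd — holds.
C7: j + g + m = 19 + 1 + 16 = 36 — holds.
C8: m=16, g=1, f=11; 0 of them equal 15, not exactly one — does not hold.
C9: gcd(1, 11) = 1 — holds.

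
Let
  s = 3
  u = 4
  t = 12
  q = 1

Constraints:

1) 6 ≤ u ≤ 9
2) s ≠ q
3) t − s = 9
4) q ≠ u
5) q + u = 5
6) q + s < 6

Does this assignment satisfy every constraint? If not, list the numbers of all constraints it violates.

The assignment fails constraint 1.

1) u = 4 is outside [6, 9]  ✘
2) s = 3, q = 1; distinct  ✔
3) t − s = 12 − 3 = 9  ✔
4) q = 1, u = 4; distinct  ✔
5) q + u = 1 + 4 = 5  ✔
6) q + s = 1 + 3 = 4; 4 < 6  ✔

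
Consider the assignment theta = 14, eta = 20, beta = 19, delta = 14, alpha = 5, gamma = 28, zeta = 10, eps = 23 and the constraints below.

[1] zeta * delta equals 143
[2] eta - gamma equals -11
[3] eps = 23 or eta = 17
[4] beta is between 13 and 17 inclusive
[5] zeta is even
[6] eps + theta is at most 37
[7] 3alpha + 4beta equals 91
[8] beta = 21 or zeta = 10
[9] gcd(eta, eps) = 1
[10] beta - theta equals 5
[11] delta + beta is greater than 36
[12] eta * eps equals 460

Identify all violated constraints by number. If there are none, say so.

[1] zeta * delta = 10 * 14 = 140, not 143 — fails.
[2] eta - gamma = 20 - 28 = -8, not -11 — fails.
[3] eps = 23 = 23 (first disjunct) — holds.
[4] beta = 19 is outside [13, 17] — fails.
[5] zeta = 10 is even — holds.
[6] eps + theta = 23 + 14 = 37; 37 ≤ 37 — holds.
[7] 3alpha + 4beta = 3(5) + 4(19) = 91 — holds.
[8] beta = 19 ≠ 21, but zeta = 10 = 10 (second disjunct) — holds.
[9] gcd(20, 23) = 1 — holds.
[10] beta - theta = 19 - 14 = 5 — holds.
[11] delta + beta = 14 + 19 = 33; 33 ≤ 36, bound 36 not met — fails.
[12] eta * eps = 20 * 23 = 460 — holds.

Violated: 1, 2, 4, and 11.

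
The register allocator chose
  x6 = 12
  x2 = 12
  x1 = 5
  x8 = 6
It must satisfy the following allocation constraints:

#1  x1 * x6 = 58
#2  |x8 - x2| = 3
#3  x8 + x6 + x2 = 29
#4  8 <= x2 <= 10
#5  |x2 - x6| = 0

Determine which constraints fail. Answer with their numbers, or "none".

No — constraints 1, 2, 3, and 4 are not satisfied.

#1 x1 * x6 = 5 * 12 = 60, not 58  ✗
#2 |6 - 12| = 6, not 3  ✗
#3 x8 + x6 + x2 = 6 + 12 + 12 = 30, not 29  ✗
#4 x2 = 12 is outside [8, 10]  ✗
#5 |12 - 12| = 0  ✓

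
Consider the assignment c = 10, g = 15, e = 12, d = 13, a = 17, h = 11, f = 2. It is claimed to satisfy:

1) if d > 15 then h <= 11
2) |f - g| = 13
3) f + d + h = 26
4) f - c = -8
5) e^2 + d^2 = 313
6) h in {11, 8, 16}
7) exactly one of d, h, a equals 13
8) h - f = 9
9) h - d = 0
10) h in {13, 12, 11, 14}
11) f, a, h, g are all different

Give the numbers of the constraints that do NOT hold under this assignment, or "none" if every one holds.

Violated: 9.

1) d = 13, not > 15; antecedent false, conditional vacuously true  holds
2) |2 - 15| = 13  holds
3) f + d + h = 2 + 13 + 11 = 26  holds
4) f - c = 2 - 10 = -8  holds
5) e^2 + d^2 = 12^2 + 13^2 = 144 + 169 = 313  holds
6) h = 11 is in {11, 8, 16}  holds
7) d=13, h=11, a=17; 1 of them equals 13  holds
8) h - f = 11 - 2 = 9  holds
9) h - d = 11 - 13 = -2, not 0  fails
10) h = 11 is in {13, 12, 11, 14}  holds
11) values 2, 17, 11, 15 are pairwise distinct  holds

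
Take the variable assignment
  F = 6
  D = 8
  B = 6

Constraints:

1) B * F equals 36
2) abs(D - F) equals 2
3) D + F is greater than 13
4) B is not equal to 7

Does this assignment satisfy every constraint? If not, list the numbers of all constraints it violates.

1) B * F = 6 * 6 = 36 — satisfied.
2) abs(8 - 6) = 2 — satisfied.
3) D + F = 8 + 6 = 14; 14 > 13 — satisfied.
4) B = 6, and 6 ≠ 7 — satisfied.

Yes — all constraints hold.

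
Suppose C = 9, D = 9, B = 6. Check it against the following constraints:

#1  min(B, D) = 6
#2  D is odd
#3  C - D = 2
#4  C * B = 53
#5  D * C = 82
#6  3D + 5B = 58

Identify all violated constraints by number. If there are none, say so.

#1 min(6, 9) = 6 — holds.
#2 D = 9 is odd — holds.
#3 C - D = 9 - 9 = 0, not 2 — does not hold.
#4 C * B = 9 * 6 = 54, not 53 — does not hold.
#5 D * C = 9 * 9 = 81, not 82 — does not hold.
#6 3D + 5B = 3(9) + 5(6) = 57, not 58 — does not hold.

Constraints 3, 4, 5, 6 are violated.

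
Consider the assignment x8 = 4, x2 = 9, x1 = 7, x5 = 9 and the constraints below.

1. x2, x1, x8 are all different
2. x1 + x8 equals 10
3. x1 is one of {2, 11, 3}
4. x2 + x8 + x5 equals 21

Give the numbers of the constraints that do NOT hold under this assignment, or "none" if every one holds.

Constraints 2, 3, 4 do not hold.

1. values 9, 7, 4 are pairwise distinct — holds.
2. x1 + x8 = 7 + 4 = 11, not 10 — fails.
3. x1 = 7 is not in {2, 11, 3} — fails.
4. x2 + x8 + x5 = 9 + 4 + 9 = 22, not 21 — fails.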